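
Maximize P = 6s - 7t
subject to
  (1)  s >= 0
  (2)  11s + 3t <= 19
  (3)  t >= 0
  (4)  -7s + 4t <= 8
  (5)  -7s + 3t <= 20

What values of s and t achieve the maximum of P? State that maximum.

Extreme points and P = 6s - 7t:
  (0, 0) → P = 0
  (0, 2) → P = -14
  (19/11, 0) → P = 114/11
  (4/5, 17/5) → P = -19

The binding constraints are 11s + 3t = 19 and t = 0.
Solving simultaneously gives s = 19/11, t = 0.

s = 19/11, t = 0, maximum P = 114/11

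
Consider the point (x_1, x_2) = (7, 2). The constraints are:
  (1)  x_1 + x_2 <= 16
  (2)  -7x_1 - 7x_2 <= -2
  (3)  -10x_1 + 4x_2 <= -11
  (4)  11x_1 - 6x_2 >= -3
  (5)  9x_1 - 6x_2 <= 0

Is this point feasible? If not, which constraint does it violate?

Constraint (5): 9x_1 - 6x_2 = 51, which is not ≤ 0. All other constraints are satisfied.

not feasible — violates (5)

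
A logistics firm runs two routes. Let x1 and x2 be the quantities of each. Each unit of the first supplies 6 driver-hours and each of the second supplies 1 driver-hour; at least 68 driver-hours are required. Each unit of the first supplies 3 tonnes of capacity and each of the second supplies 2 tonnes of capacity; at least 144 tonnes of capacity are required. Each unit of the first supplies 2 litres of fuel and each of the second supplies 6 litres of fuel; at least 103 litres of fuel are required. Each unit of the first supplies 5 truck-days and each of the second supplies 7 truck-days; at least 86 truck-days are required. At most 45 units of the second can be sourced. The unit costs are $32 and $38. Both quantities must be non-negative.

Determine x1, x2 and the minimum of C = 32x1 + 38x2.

Extreme points and C = 32x1 + 38x2:
  (103/2, 0) → C = 1648
  (47, 3/2) → C = 1561
  (18, 45) → C = 2286
The feasible region is unbounded (it extends along (1, 0)), but C strictly increases along every unbounded feasible direction, so there is no improving ray and the minimum is attained at a vertex.

The optimum lies where 3x1 + 2x2 = 144 and 2x1 + 6x2 = 103.
Solving simultaneously gives x1 = 47, x2 = 3/2.

x1 = 47, x2 = 3/2, minimum C = 1561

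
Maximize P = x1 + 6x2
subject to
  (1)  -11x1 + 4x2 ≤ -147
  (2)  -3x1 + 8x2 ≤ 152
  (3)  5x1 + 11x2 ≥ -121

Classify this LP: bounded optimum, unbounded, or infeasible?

unbounded

From the feasible point (446/19, 2113/76), moving in the direction (8, 3) keeps every constraint satisfied while P increases without bound.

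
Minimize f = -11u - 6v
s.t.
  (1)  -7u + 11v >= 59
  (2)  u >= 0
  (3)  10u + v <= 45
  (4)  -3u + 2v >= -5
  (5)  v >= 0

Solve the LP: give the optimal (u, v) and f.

Extreme points and f = -11u - 6v:
  (0, 59/11) → f = -354/11
  (436/117, 905/117) → f = -10226/117
  (0, 45) → f = -270

The binding constraints are u = 0 and 10u + v = 45.
Solving simultaneously gives u = 0, v = 45.

u = 0, v = 45, minimum f = -270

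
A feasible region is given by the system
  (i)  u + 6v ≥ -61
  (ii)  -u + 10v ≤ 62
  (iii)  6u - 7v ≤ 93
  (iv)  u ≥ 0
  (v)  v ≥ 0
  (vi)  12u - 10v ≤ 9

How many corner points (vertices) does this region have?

Pairwise boundary intersections that survive every other constraint:
  (0, 31/5)
  (71/11, 753/110)
  (0, 0)
  (3/4, 0)

4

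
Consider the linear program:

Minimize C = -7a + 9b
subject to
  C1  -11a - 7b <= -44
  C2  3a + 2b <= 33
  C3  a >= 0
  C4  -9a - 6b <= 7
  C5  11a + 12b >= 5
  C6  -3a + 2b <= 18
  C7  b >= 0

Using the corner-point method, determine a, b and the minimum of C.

The binding constraints are 3a + 2b = 33 and b = 0.
Solving simultaneously gives a = 11, b = 0.

a = 11, b = 0, minimum C = -77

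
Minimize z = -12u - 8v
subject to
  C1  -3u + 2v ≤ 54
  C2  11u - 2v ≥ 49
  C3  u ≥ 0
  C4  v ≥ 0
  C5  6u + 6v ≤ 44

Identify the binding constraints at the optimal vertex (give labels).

Feasible corners and z = -12u - 8v:
  (49/11, 0) → z = -588/11
  (191/39, 95/39) → z = -3052/39
  (22/3, 0) → z = -88

The minimum is at (22/3, 0). Substituting into each constraint, equality holds for C4 and C5; the remaining constraints have slack.

C4 and C5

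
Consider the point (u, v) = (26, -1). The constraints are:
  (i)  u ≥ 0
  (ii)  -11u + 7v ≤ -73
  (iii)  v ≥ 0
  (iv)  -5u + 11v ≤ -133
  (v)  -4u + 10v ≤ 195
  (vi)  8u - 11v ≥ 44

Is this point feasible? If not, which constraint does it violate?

not feasible — violates (iii)

Constraint (iii): v = -1, which is not ≥ 0. All other constraints are satisfied.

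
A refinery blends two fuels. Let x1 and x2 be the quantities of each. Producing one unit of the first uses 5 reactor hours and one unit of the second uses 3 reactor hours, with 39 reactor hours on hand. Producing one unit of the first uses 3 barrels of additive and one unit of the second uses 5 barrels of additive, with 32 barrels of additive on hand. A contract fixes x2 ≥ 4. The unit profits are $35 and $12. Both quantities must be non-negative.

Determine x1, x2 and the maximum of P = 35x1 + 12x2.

x1 = 4, x2 = 4, maximum P = 188

Vertices and P = 35x1 + 12x2:
  (0, 32/5) → P = 384/5
  (0, 4) → P = 48
  (4, 4) → P = 188

At the optimal vertex, 3x1 + 5x2 = 32 and x2 = 4.
Solving simultaneously gives x1 = 4, x2 = 4.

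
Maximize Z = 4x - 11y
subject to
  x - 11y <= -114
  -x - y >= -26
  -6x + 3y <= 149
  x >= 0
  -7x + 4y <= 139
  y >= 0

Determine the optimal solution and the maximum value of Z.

x = 43/3, y = 35/3, maximum Z = -71

Extreme points and Z = 4x - 11y:
  (43/3, 35/3) → Z = -71
  (0, 114/11) → Z = -114
  (0, 26) → Z = -286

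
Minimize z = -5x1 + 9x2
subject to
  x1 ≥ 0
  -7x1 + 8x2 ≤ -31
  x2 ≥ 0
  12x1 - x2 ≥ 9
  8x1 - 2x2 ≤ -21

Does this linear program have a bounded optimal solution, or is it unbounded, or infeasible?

The boundaries -7x1 + 8x2 = -31 and x2 = 0 meet at (31/7, 0), but that point violates 8x1 - 2x2 ≤ -21. Every candidate vertex is excluded by some other constraint, so the feasible region is empty.

infeasible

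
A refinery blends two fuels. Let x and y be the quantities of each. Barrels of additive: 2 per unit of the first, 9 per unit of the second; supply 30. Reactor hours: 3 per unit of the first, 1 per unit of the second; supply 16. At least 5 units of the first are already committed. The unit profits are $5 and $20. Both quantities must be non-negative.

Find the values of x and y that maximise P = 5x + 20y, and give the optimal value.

x = 5, y = 1, maximum P = 45

Vertices and P = 5x + 20y:
  (16/3, 0) → P = 80/3
  (5, 0) → P = 25
  (5, 1) → P = 45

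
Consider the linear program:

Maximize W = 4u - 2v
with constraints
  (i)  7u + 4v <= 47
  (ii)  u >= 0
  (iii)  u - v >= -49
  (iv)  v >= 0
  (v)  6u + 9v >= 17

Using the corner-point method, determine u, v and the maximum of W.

Vertices and W = 4u - 2v:
  (0, 47/4) → W = -47/2
  (47/7, 0) → W = 188/7
  (0, 17/9) → W = -34/9
  (17/6, 0) → W = 34/3

u = 47/7, v = 0, maximum W = 188/7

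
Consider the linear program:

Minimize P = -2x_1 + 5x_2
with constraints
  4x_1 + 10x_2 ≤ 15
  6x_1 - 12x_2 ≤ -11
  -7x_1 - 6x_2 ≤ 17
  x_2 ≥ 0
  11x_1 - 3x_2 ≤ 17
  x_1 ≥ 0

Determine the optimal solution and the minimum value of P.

x_1 = 0, x_2 = 11/12, minimum P = 55/12

Vertices and P = -2x_1 + 5x_2:
  (35/54, 67/54) → P = 265/54
  (0, 3/2) → P = 15/2
  (0, 11/12) → P = 55/12

The binding constraints are 6x_1 - 12x_2 = -11 and x_1 = 0.
Solving simultaneously gives x_1 = 0, x_2 = 11/12.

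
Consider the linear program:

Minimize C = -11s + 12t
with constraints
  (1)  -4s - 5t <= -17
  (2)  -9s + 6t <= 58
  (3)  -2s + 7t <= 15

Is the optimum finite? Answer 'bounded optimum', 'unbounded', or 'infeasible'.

From the feasible point (22/19, 47/19), moving in the direction (7, 2) keeps every constraint satisfied while C decreases without bound.

unbounded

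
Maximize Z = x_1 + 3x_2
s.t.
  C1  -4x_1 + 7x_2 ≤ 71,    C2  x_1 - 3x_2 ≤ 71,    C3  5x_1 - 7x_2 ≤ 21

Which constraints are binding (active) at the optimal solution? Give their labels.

Corner points and Z = x_1 + 3x_2:
  (-142, -71) → Z = -355
  (92, 439/7) → Z = 1961/7
  (-217/4, -167/4) → Z = -359/2

The maximum is at (92, 439/7). Substituting into each constraint, equality holds for C1 and C3; the remaining constraints have slack.

C1 and C3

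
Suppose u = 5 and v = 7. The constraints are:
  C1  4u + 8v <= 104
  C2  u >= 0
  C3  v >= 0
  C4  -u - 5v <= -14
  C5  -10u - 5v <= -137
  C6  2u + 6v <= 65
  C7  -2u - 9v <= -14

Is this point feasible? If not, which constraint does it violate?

not feasible — violates C5

Constraint C5: -10u - 5v = -85, which is not ≤ -137. All other constraints are satisfied.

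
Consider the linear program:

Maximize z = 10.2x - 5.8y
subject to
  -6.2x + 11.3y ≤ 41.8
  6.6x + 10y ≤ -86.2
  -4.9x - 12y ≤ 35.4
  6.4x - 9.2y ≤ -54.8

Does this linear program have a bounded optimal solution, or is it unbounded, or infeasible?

infeasible

The boundaries -6.2x + 11.3y = 41.8 and 6.4x - 9.2y = -54.8 meet at (-5867/382, -903/191), but that point violates -4.9x - 12y ≤ 35.4. Every candidate vertex is excluded by some other constraint, so the feasible region is empty.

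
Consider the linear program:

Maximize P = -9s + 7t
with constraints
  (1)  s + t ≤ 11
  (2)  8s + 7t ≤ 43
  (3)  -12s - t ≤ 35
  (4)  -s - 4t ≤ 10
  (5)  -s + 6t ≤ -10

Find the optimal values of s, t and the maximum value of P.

Extreme points and P = -9s + 7t:
  (242/25, -123/25) → P = -3039/25
  (328/55, -37/55) → P = -3211/55
  (-2, -2) → P = 4

The optimum lies where -s - 4t = 10 and -s + 6t = -10.
Solving simultaneously gives s = -2, t = -2.

s = -2, t = -2, maximum P = 4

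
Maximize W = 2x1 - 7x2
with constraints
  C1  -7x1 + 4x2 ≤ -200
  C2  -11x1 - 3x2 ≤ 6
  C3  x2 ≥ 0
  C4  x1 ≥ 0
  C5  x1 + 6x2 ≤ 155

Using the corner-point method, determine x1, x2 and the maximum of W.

x1 = 155, x2 = 0, maximum W = 310

Extreme points and W = 2x1 - 7x2:
  (200/7, 0) → W = 400/7
  (910/23, 885/46) → W = -2555/46
  (155, 0) → W = 310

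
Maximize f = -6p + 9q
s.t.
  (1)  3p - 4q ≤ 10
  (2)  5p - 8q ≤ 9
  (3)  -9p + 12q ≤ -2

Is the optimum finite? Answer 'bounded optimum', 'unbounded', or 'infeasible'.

From the feasible point (11, 23/4), moving in the direction (4, 3) keeps every constraint satisfied while f increases without bound.

unbounded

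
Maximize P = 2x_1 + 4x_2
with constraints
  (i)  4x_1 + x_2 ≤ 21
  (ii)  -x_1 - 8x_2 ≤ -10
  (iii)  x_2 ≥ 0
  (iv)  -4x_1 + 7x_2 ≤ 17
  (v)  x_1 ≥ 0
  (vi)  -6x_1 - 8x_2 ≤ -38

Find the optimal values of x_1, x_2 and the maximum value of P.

Extreme points and P = 2x_1 + 4x_2:
  (65/16, 19/4) → P = 217/8
  (5, 1) → P = 14
  (65/37, 127/37) → P = 638/37

x_1 = 65/16, x_2 = 19/4, maximum P = 217/8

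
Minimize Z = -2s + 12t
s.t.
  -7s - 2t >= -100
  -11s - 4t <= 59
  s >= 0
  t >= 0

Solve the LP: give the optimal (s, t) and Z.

Vertices and Z = -2s + 12t:
  (0, 50) → Z = 600
  (100/7, 0) → Z = -200/7
  (0, 0) → Z = 0

s = 100/7, t = 0, minimum Z = -200/7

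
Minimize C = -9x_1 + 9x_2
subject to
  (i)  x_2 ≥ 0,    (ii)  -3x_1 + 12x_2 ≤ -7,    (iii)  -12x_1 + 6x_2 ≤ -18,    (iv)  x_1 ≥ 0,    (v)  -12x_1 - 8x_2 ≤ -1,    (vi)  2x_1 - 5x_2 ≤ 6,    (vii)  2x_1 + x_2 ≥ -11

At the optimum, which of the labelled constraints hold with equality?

Corner points and C = -9x_1 + 9x_2:
  (7/3, 0) → C = -21
  (3, 0) → C = -27
  (37/9, 4/9) → C = -33

The minimum is at (37/9, 4/9). Substituting into each constraint, equality holds for (ii) and (vi); the remaining constraints have slack.

(ii) and (vi)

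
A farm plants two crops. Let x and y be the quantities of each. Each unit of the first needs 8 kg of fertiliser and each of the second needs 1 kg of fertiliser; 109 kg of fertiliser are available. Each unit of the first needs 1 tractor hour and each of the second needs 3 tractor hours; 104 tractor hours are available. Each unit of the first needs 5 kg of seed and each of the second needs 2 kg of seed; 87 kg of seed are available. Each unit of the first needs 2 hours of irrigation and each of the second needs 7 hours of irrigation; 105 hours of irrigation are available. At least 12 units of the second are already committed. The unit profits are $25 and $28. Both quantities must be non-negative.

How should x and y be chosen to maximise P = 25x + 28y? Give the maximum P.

x = 21/2, y = 12, maximum P = 1197/2

Vertices and P = 25x + 28y:
  (0, 15) → P = 420
  (0, 12) → P = 336
  (21/2, 12) → P = 1197/2

At the optimal vertex, 2x + 7y = 105 and y = 12.
Solving simultaneously gives x = 21/2, y = 12.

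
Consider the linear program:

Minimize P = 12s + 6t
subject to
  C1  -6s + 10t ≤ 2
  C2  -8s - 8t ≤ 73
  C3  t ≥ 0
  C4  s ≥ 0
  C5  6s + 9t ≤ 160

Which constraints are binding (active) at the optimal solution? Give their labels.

C3 and C4

Feasible corners and P = 12s + 6t:
  (0, 1/5) → P = 6/5
  (791/57, 162/19) → P = 4136/19
  (0, 0) → P = 0
  (80/3, 0) → P = 320

The minimum is at (0, 0). Substituting into each constraint, equality holds for C3 and C4; the remaining constraints have slack.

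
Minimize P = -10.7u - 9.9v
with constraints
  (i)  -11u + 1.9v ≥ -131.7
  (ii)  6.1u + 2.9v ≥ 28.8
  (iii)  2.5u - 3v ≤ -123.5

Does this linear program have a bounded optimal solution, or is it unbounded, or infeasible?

From the feasible point (2519/113, 6751/113), moving in the direction (-2.9, 6.1) keeps every constraint satisfied while P decreases without bound.

unbounded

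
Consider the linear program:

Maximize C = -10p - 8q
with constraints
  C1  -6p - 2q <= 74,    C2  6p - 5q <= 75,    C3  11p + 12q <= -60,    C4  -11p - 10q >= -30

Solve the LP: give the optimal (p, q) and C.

p = -110/21, q = -149/7, maximum C = 668/3

Feasible corners and C = -10p - 8q:
  (-110/21, -149/7) → C = 668/3
  (-384/25, 227/25) → C = 2024/25
  (600/127, -1185/127) → C = 3480/127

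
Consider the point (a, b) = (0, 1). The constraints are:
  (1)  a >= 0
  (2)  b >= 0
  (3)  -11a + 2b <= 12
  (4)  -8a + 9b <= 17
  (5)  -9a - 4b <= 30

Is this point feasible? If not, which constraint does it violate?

feasible

(1): 0 ≥ 0 ✓
(2): 1 ≥ 0 ✓
(3): 2 ≤ 12 ✓
(4): 9 ≤ 17 ✓
(5): -4 ≤ 30 ✓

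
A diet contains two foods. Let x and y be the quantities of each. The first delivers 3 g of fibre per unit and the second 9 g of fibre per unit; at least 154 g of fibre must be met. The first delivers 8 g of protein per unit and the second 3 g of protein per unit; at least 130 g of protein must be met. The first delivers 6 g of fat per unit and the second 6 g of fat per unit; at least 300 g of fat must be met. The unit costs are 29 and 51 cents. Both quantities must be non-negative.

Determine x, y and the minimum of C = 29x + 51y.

x = 148/3, y = 2/3, minimum C = 4394/3

Corner points and C = 29x + 51y:
  (0, 50) → C = 2550
  (154/3, 0) → C = 4466/3
  (148/3, 2/3) → C = 4394/3
The feasible region is unbounded (it extends along (0, 1), (1, 0)), but C strictly increases along every unbounded feasible direction, so there is no improving ray and the minimum is attained at a vertex.

At the optimal vertex, 3x + 9y = 154 and 6x + 6y = 300.
Solving simultaneously gives x = 148/3, y = 2/3.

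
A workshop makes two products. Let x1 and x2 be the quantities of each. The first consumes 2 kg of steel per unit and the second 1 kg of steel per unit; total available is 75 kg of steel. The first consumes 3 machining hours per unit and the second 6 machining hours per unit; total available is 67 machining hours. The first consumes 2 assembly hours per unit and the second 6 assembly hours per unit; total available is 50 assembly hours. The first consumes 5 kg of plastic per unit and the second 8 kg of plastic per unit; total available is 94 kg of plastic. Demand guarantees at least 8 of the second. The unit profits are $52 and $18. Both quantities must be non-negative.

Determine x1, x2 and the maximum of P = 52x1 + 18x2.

x1 = 1, x2 = 8, maximum P = 196

Extreme points and P = 52x1 + 18x2:
  (0, 25/3) → P = 150
  (0, 8) → P = 144
  (1, 8) → P = 196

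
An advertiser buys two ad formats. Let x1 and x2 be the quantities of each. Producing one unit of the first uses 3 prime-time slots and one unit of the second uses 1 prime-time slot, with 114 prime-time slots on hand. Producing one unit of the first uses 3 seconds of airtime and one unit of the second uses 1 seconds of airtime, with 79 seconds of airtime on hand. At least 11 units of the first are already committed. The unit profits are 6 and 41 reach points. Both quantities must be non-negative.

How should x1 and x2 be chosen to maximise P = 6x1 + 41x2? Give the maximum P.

x1 = 11, x2 = 46, maximum P = 1952

Feasible corners and P = 6x1 + 41x2:
  (79/3, 0) → P = 158
  (11, 0) → P = 66
  (11, 46) → P = 1952

The binding constraints are 3x1 + x2 = 79 and x1 = 11.
Solving simultaneously gives x1 = 11, x2 = 46.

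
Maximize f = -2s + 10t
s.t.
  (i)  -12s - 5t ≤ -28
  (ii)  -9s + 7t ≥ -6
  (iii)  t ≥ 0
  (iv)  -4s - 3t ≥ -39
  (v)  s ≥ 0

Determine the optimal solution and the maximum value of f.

Feasible corners and f = -2s + 10t:
  (226/129, 60/43) → f = 1348/129
  (0, 28/5) → f = 56
  (291/55, 327/55) → f = 2688/55
  (0, 13) → f = 130

The binding constraints are -4s - 3t = -39 and s = 0.
Solving simultaneously gives s = 0, t = 13.

s = 0, t = 13, maximum f = 130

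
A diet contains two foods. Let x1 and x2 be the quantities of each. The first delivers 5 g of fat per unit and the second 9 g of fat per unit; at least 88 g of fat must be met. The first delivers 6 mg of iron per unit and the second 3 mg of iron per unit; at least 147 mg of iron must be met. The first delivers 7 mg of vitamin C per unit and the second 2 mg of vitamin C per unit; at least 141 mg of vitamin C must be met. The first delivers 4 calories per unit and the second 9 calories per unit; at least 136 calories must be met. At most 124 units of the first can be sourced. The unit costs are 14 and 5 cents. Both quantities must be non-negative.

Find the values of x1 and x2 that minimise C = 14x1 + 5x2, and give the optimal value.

x1 = 43/3, x2 = 61/3, minimum C = 907/3

Feasible corners and C = 14x1 + 5x2:
  (0, 141/2) → C = 705/2
  (34, 0) → C = 476
  (124, 0) → C = 1736
  (43/3, 61/3) → C = 907/3
  (305/14, 38/7) → C = 2325/7
The feasible region is unbounded (it extends along (0, 1)), but C strictly increases along every unbounded feasible direction, so there is no improving ray and the minimum is attained at a vertex.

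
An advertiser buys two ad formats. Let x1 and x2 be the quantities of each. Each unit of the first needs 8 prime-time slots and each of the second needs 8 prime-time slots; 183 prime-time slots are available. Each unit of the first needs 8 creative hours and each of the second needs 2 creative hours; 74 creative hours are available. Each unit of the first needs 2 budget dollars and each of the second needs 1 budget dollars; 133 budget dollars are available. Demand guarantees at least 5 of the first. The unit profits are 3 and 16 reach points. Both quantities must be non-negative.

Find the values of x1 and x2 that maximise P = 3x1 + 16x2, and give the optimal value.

Feasible corners and P = 3x1 + 16x2:
  (37/4, 0) → P = 111/4
  (5, 0) → P = 15
  (5, 17) → P = 287

x1 = 5, x2 = 17, maximum P = 287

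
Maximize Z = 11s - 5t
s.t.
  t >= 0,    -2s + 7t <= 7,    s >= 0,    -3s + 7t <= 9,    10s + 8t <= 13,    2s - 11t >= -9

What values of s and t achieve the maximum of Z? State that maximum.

s = 13/10, t = 0, maximum Z = 143/10

Vertices and Z = 11s - 5t:
  (0, 0) → Z = 0
  (13/10, 0) → Z = 143/10
  (0, 9/11) → Z = -45/11
  (71/126, 58/63) → Z = 67/42

At the optimal vertex, t = 0 and 10s + 8t = 13.
Solving simultaneously gives s = 13/10, t = 0.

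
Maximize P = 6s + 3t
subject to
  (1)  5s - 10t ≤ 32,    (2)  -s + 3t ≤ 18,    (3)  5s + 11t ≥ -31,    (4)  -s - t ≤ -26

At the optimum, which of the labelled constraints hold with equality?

Feasible corners and P = 6s + 3t:
  (276/5, 122/5) → P = 2022/5
  (292/15, 98/15) → P = 682/5
  (15, 11) → P = 123

The maximum is at (276/5, 122/5). Substituting into each constraint, equality holds for (1) and (2); the remaining constraints have slack.

(1) and (2)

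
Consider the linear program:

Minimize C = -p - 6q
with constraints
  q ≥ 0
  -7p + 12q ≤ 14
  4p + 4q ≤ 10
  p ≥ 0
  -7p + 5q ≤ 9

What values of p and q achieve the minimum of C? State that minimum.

Feasible corners and C = -p - 6q:
  (5/2, 0) → C = -5/2
  (0, 0) → C = 0
  (16/19, 63/38) → C = -205/19
  (0, 7/6) → C = -7

The binding constraints are -7p + 12q = 14 and 4p + 4q = 10.
Solving simultaneously gives p = 16/19, q = 63/38.

p = 16/19, q = 63/38, minimum C = -205/19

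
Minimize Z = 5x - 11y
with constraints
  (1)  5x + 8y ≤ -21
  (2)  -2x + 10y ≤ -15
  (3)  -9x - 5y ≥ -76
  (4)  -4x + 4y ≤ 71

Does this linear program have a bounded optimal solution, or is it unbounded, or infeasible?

bounded optimum

Vertices and Z = 5x - 11y:
  (-15/11, -39/22) → Z = 279/22
  (713/47, -569/47) → Z = 9824/47
  (-385/16, -101/16) → Z = -407/8
The feasible region has finitely many vertices and no improving ray; the minimum is -407/8 at (-385/16, -101/16).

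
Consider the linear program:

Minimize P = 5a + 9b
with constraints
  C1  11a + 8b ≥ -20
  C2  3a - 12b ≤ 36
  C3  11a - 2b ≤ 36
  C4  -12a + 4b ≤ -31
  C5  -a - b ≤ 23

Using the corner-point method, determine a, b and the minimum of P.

Corner points and P = 5a + 9b:
  (20/7, -16/7) → P = -44/7
  (19/11, -113/44) → P = -637/44
  (41/10, 91/20) → P = 1229/20

At the optimal vertex, 3a - 12b = 36 and -12a + 4b = -31.
Solving simultaneously gives a = 19/11, b = -113/44.

a = 19/11, b = -113/44, minimum P = -637/44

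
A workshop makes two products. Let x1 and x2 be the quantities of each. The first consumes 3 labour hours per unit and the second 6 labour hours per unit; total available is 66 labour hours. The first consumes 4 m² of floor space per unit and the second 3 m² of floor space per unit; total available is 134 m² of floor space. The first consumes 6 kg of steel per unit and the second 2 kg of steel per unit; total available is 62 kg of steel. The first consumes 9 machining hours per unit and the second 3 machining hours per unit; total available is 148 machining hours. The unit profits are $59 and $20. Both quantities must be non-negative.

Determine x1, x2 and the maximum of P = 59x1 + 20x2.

Vertices and P = 59x1 + 20x2:
  (0, 0) → P = 0
  (0, 11) → P = 220
  (31/3, 0) → P = 1829/3
  (8, 7) → P = 612

x1 = 8, x2 = 7, maximum P = 612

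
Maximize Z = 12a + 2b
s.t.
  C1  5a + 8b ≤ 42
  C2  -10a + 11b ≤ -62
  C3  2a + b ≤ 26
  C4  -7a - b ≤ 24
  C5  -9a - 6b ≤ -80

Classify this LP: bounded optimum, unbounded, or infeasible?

Vertices and Z = 12a + 2b:
  (166/11, -46/11) → Z = 1900/11
  (194/21, -11/21) → Z = 2306/21
  (76/3, -74/3) → Z = 764/3
The feasible region has finitely many vertices and no improving ray; the maximum is 764/3 at (76/3, -74/3).

bounded optimum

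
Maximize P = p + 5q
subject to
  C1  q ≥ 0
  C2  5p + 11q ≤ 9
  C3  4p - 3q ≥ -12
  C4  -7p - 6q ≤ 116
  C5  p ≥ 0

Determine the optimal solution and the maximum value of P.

p = 0, q = 9/11, maximum P = 45/11

Vertices and P = p + 5q:
  (9/5, 0) → P = 9/5
  (0, 0) → P = 0
  (0, 9/11) → P = 45/11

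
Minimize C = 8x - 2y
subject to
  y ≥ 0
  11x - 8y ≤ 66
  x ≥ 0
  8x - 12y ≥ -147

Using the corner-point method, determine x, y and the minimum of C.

Corner points and C = 8x - 2y:
  (6, 0) → C = 48
  (0, 0) → C = 0
  (492/17, 2145/68) → C = 5727/34
  (0, 49/4) → C = -49/2

x = 0, y = 49/4, minimum C = -49/2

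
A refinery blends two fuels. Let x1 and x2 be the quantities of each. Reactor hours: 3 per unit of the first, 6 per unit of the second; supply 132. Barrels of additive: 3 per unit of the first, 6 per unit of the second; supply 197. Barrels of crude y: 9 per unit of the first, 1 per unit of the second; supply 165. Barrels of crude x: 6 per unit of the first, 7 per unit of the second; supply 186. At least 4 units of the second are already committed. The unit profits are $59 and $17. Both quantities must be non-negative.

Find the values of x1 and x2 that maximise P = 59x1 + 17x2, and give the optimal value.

x1 = 17, x2 = 12, maximum P = 1207

At the optimal vertex, 9x1 + x2 = 165 and 6x1 + 7x2 = 186.
Solving simultaneously gives x1 = 17, x2 = 12.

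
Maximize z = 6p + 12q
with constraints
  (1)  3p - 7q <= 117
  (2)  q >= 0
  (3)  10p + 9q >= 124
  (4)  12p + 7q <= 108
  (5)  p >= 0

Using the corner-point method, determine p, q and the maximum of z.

Extreme points and z = 6p + 12q:
  (52/19, 204/19) → z = 2760/19
  (0, 124/9) → z = 496/3
  (0, 108/7) → z = 1296/7

The optimum lies where 12p + 7q = 108 and p = 0.
Solving simultaneously gives p = 0, q = 108/7.

p = 0, q = 108/7, maximum z = 1296/7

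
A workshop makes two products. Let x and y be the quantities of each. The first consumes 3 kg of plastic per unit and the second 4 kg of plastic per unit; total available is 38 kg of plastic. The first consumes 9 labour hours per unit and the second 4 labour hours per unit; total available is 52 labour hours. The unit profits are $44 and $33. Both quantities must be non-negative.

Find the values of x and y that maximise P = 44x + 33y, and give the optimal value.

x = 7/3, y = 31/4, maximum P = 4301/12

Extreme points and P = 44x + 33y:
  (0, 0) → P = 0
  (0, 19/2) → P = 627/2
  (52/9, 0) → P = 2288/9
  (7/3, 31/4) → P = 4301/12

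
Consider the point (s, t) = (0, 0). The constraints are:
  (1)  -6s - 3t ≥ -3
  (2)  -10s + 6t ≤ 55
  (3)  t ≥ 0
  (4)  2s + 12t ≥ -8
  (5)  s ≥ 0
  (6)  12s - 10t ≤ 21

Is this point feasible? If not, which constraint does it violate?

feasible

(1): 0 ≥ -3 ✓
(2): 0 ≤ 55 ✓
(3): 0 ≥ 0 ✓
(4): 0 ≥ -8 ✓
(5): 0 ≥ 0 ✓
(6): 0 ≤ 21 ✓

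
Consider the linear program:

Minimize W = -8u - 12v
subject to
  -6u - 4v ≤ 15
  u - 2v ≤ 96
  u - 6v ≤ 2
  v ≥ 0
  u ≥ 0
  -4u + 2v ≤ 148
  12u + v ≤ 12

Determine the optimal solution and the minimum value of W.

u = 0, v = 12, minimum W = -144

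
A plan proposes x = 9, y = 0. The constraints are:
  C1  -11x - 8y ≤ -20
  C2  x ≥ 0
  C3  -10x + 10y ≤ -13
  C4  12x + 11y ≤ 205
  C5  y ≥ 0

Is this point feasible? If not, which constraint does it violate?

feasible

C1: -99 ≤ -20 ✓
C2: 9 ≥ 0 ✓
C3: -90 ≤ -13 ✓
C4: 108 ≤ 205 ✓
C5: 0 ≥ 0 ✓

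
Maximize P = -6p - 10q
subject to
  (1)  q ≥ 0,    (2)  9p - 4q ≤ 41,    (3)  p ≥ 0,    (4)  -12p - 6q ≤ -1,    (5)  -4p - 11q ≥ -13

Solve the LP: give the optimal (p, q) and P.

p = 1/12, q = 0, maximum P = -1/2

Extreme points and P = -6p - 10q:
  (1/12, 0) → P = -1/2
  (13/4, 0) → P = -39/2
  (0, 1/6) → P = -5/3
  (0, 13/11) → P = -130/11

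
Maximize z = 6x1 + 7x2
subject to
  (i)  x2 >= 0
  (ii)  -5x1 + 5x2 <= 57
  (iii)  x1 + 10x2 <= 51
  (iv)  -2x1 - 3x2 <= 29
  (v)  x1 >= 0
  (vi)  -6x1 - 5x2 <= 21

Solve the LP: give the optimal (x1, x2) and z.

Feasible corners and z = 6x1 + 7x2:
  (51, 0) → z = 306
  (0, 0) → z = 0
  (0, 51/10) → z = 357/10

x1 = 51, x2 = 0, maximum z = 306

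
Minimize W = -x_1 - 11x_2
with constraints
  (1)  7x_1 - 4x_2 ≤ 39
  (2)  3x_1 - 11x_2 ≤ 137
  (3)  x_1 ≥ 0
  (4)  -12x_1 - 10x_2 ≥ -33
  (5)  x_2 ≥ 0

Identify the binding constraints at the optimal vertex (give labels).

(3) and (4)

Corner points and W = -x_1 - 11x_2:
  (0, 33/10) → W = -363/10
  (0, 0) → W = 0
  (11/4, 0) → W = -11/4

The minimum is at (0, 33/10). Substituting into each constraint, equality holds for (3) and (4); the remaining constraints have slack.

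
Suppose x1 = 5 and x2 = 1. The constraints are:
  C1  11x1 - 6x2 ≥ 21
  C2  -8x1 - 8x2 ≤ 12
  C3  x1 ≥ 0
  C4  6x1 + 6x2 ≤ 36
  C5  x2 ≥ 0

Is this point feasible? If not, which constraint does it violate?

feasible

C1: 49 ≥ 21 ✓
C2: -48 ≤ 12 ✓
C3: 5 ≥ 0 ✓
C4: 36 ≤ 36 ✓
C5: 1 ≥ 0 ✓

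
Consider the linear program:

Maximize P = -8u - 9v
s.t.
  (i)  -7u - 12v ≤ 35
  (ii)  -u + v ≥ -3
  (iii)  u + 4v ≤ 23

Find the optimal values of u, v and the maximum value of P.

Corner points and P = -8u - 9v:
  (1/19, -56/19) → P = 496/19
  (-26, 49/4) → P = 391/4
  (7, 4) → P = -92

The optimum lies where -7u - 12v = 35 and u + 4v = 23.
Solving simultaneously gives u = -26, v = 49/4.

u = -26, v = 49/4, maximum P = 391/4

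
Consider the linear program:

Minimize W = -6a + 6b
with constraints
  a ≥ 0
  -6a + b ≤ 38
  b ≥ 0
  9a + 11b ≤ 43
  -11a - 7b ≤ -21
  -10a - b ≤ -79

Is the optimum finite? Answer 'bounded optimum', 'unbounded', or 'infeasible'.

The boundaries a = 0 and 9a + 11b = 43 meet at (0, 43/11), but that point violates -10a - b ≤ -79. Every candidate vertex is excluded by some other constraint, so the feasible region is empty.

infeasible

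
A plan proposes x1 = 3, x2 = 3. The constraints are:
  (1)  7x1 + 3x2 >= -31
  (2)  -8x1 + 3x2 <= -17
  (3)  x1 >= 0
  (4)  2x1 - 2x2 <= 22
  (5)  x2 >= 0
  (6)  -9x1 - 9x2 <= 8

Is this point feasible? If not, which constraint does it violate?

Constraint (2): -8x1 + 3x2 = -15, which is not ≤ -17. All other constraints are satisfied.

not feasible — violates (2)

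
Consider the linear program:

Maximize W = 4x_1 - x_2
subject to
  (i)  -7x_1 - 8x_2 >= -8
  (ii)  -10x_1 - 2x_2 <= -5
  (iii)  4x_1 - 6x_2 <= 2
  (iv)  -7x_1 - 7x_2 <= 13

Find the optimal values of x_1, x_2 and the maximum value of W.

x_1 = 32/37, x_2 = 9/37, maximum W = 119/37

Vertices and W = 4x_1 - x_2:
  (4/11, 15/22) → W = 17/22
  (32/37, 9/37) → W = 119/37
  (1/2, 0) → W = 2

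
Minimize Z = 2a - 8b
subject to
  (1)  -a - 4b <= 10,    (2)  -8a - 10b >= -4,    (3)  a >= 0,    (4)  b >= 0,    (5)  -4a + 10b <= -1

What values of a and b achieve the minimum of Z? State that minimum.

Extreme points and Z = 2a - 8b:
  (1/2, 0) → Z = 1
  (5/12, 1/15) → Z = 3/10
  (1/4, 0) → Z = 1/2

The binding constraints are -8a - 10b = -4 and -4a + 10b = -1.
Solving simultaneously gives a = 5/12, b = 1/15.

a = 5/12, b = 1/15, minimum Z = 3/10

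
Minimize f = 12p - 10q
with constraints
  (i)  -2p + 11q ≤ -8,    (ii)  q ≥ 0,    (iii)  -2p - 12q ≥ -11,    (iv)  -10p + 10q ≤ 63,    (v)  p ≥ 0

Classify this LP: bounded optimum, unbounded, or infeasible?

bounded optimum

Vertices and f = 12p - 10q:
  (4, 0) → f = 48
  (217/46, 3/23) → f = 1272/23
  (11/2, 0) → f = 66
The feasible region has finitely many vertices and no improving ray; the minimum is 48 at (4, 0).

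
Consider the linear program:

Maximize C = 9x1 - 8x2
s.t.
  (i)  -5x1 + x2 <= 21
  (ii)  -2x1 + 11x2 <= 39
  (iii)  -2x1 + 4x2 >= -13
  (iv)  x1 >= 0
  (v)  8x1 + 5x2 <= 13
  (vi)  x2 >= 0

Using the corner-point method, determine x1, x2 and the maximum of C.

x1 = 13/8, x2 = 0, maximum C = 117/8

Extreme points and C = 9x1 - 8x2:
  (0, 13/5) → C = -104/5
  (0, 0) → C = 0
  (13/8, 0) → C = 117/8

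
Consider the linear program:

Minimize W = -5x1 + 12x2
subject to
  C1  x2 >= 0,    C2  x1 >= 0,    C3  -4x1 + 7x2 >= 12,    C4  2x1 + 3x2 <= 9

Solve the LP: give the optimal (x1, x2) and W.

Extreme points and W = -5x1 + 12x2:
  (0, 12/7) → W = 144/7
  (0, 3) → W = 36
  (27/26, 30/13) → W = 45/2

The optimum lies where x1 = 0 and -4x1 + 7x2 = 12.
Solving simultaneously gives x1 = 0, x2 = 12/7.

x1 = 0, x2 = 12/7, minimum W = 144/7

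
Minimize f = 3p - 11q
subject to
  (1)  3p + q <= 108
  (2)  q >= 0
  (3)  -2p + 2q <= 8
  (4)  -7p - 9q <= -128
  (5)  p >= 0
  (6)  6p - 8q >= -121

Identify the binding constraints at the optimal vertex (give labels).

Vertices and f = 3p - 11q:
  (36, 0) → f = 108
  (26, 30) → f = -252
  (128/7, 0) → f = 384/7
  (23/4, 39/4) → f = -90

The minimum is at (26, 30). Substituting into each constraint, equality holds for (1) and (3); the remaining constraints have slack.

(1) and (3)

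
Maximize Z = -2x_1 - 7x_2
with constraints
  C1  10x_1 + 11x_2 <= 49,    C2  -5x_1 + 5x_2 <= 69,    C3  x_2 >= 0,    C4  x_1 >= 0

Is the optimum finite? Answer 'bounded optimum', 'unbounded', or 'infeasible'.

bounded optimum

Extreme points and Z = -2x_1 - 7x_2:
  (49/10, 0) → Z = -49/5
  (0, 49/11) → Z = -343/11
  (0, 0) → Z = 0
The feasible region has finitely many vertices and no improving ray; the maximum is 0 at (0, 0).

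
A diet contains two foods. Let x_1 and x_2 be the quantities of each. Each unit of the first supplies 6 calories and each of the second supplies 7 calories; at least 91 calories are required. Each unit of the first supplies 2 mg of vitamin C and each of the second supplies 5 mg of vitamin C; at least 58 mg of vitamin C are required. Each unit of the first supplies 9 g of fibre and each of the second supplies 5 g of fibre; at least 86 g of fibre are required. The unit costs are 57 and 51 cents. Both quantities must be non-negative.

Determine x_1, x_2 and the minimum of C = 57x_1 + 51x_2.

x_1 = 4, x_2 = 10, minimum C = 738

Vertices and C = 57x_1 + 51x_2:
  (0, 86/5) → C = 4386/5
  (29, 0) → C = 1653
  (4, 10) → C = 738
The feasible region is unbounded (it extends along (0, 1), (1, 0)), but C strictly increases along every unbounded feasible direction, so there is no improving ray and the minimum is attained at a vertex.

The optimum lies where 2x_1 + 5x_2 = 58 and 9x_1 + 5x_2 = 86.
Solving simultaneously gives x_1 = 4, x_2 = 10.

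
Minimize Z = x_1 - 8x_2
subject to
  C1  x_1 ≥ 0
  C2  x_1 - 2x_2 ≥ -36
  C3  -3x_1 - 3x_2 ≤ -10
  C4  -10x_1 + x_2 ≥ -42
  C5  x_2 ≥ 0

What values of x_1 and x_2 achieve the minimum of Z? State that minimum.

Extreme points and Z = x_1 - 8x_2:
  (0, 18) → Z = -144
  (0, 10/3) → Z = -80/3
  (120/19, 402/19) → Z = -3096/19
  (10/3, 0) → Z = 10/3
  (21/5, 0) → Z = 21/5

At the optimal vertex, x_1 - 2x_2 = -36 and -10x_1 + x_2 = -42.
Solving simultaneously gives x_1 = 120/19, x_2 = 402/19.

x_1 = 120/19, x_2 = 402/19, minimum Z = -3096/19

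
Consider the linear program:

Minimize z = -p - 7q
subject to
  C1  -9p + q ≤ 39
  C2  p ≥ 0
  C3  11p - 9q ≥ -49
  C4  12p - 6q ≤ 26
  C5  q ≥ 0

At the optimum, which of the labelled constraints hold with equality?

C3 and C4

Feasible corners and z = -p - 7q:
  (0, 49/9) → z = -343/9
  (0, 0) → z = 0
  (88/7, 437/21) → z = -3323/21
  (13/6, 0) → z = -13/6

The minimum is at (88/7, 437/21). Substituting into each constraint, equality holds for C3 and C4; the remaining constraints have slack.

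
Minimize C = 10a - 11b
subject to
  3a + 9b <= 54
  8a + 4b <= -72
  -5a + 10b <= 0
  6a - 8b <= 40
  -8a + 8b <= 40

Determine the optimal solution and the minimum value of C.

a = -10, b = -5, minimum C = -45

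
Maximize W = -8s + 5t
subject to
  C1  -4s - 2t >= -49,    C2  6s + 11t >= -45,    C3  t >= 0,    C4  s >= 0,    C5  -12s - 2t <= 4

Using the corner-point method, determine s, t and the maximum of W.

s = 0, t = 49/2, maximum W = 245/2

Feasible corners and W = -8s + 5t:
  (49/4, 0) → W = -98
  (0, 49/2) → W = 245/2
  (0, 0) → W = 0

The optimum lies where -4s - 2t = -49 and s = 0.
Solving simultaneously gives s = 0, t = 49/2.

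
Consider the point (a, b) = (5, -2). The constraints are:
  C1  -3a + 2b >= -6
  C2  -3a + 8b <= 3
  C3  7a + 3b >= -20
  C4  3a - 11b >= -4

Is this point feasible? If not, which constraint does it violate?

Constraint C1: -3a + 2b = -19, which is not ≥ -6. All other constraints are satisfied.

not feasible — violates C1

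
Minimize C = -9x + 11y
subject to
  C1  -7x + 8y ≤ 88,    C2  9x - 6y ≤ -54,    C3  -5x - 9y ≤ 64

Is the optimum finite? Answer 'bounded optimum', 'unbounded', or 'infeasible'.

Feasible corners and C = -9x + 11y:
  (16/5, 69/5) → C = 123
  (-1304/103, -8/103) → C = 11648/103
  (-290/37, -102/37) → C = 1488/37
The feasible region has finitely many vertices and no improving ray; the minimum is 1488/37 at (-290/37, -102/37).

bounded optimum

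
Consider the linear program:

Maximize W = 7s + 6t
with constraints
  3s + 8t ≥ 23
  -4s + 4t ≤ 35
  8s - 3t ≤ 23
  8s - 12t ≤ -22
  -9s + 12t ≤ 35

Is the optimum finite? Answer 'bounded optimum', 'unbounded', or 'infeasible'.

Extreme points and W = 7s + 6t:
  (1, 5/2) → W = 22
  (-1/27, 26/9) → W = 461/27
  (19/4, 5) → W = 253/4
  (127/23, 487/69) → W = 81
The feasible region has finitely many vertices and no improving ray; the maximum is 81 at (127/23, 487/69).

bounded optimum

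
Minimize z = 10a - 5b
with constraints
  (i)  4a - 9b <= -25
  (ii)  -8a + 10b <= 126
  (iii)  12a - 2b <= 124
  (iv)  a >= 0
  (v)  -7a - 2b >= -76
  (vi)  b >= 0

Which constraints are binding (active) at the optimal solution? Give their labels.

(ii) and (iv)

Vertices and z = 10a - 5b:
  (0, 25/9) → z = -125/9
  (634/71, 479/71) → z = 3945/71
  (0, 63/5) → z = -63
  (254/43, 745/43) → z = -1185/43

The minimum is at (0, 63/5). Substituting into each constraint, equality holds for (ii) and (iv); the remaining constraints have slack.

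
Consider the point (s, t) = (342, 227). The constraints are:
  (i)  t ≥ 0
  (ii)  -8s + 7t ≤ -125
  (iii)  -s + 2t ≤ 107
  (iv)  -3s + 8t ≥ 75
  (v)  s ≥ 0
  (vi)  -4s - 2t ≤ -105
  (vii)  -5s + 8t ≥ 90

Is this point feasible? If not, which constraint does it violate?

not feasible — violates (iii)

Constraint (iii): -s + 2t = 112, which is not ≤ 107. All other constraints are satisfied.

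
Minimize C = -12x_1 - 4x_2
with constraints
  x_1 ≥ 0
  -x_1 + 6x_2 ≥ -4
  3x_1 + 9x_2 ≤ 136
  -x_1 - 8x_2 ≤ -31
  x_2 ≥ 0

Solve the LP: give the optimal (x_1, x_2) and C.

Corner points and C = -12x_1 - 4x_2:
  (0, 136/9) → C = -544/9
  (0, 31/8) → C = -31/2
  (284/9, 124/27) → C = -10720/27
  (109/7, 27/14) → C = -1362/7

The optimum lies where -x_1 + 6x_2 = -4 and 3x_1 + 9x_2 = 136.
Solving simultaneously gives x_1 = 284/9, x_2 = 124/27.

x_1 = 284/9, x_2 = 124/27, minimum C = -10720/27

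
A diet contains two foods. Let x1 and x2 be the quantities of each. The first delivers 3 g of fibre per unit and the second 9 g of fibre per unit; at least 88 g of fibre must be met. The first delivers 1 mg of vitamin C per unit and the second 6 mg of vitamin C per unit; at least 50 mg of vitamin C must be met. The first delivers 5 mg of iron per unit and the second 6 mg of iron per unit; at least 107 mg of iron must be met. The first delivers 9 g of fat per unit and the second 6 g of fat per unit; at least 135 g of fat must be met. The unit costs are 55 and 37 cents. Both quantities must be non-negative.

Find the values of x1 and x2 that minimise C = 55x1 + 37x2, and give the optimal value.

x1 = 7, x2 = 12, minimum C = 829

The feasible region is unbounded (it extends along (0, 1), (1, 0)), but C strictly increases along every unbounded feasible direction, so there is no improving ray and the minimum is attained at a vertex.

The optimum lies where 5x1 + 6x2 = 107 and 9x1 + 6x2 = 135.
Solving simultaneously gives x1 = 7, x2 = 12.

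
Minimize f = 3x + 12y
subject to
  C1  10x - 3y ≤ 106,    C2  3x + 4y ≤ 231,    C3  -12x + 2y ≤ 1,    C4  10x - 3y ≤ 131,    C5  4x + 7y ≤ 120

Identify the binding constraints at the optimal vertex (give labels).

C1 and C3

Feasible corners and f = 3x + 12y:
  (-215/16, -641/8) → f = -16029/16
  (551/41, 388/41) → f = 6309/41
  (233/92, 361/23) → f = 18027/92

The minimum is at (-215/16, -641/8). Substituting into each constraint, equality holds for C1 and C3; the remaining constraints have slack.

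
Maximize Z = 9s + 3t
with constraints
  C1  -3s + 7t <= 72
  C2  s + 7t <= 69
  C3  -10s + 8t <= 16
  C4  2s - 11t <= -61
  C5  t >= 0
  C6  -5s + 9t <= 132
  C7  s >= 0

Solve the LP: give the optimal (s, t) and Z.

s = 332/25, t = 199/25, maximum Z = 717/5

Corner points and Z = 9s + 3t:
  (220/39, 353/39) → Z = 1013/13
  (332/25, 199/25) → Z = 717/5
  (156/47, 289/47) → Z = 2271/47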